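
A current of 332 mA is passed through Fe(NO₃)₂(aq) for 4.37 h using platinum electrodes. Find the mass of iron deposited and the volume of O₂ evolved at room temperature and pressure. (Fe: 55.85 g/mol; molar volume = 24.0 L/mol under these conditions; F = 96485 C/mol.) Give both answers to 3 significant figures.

1.51 g Fe; 0.325 L O₂

Q = 0.332 × 15732 = 5223 C; n(e⁻) = 5223 / 96485 = 0.05413 mol
Cathode: Fe²⁺ + 2e⁻ → Fe → n(Fe) = 0.05413/2 = 0.02707 mol → 1.51 g
Anode: 2H₂O → O₂ + 4H⁺ + 4e⁻ → n(O₂) = 0.05413/4 = 0.01353 mol → 0.325 L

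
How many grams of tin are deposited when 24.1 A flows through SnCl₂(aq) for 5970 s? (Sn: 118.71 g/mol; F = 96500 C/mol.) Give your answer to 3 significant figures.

88.5 g

Charge passed = 24.1 × 5970 = 1.439×10^5 C
Moles of electrons = 1.439×10^5 / 96500 = 1.491 mol
Sn²⁺ + 2e⁻ → Sn, so n(Sn) = 1.491 / 2 = 0.7455 mol
m = 0.7455 × 118.71 = 88.5 g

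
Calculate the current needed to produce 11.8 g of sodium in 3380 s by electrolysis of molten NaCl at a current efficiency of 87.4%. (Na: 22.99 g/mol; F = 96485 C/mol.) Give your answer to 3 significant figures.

n(Na) = 11.8 / 22.99 = 0.5133 mol
Na⁺ + e⁻ → Na, so n(e⁻) = 0.5133 mol
Q = 0.5133 × 96485 / 0.874 = 56670 C
I = Q / t = 56670 / 3380 s = 16.8 A

16.8 A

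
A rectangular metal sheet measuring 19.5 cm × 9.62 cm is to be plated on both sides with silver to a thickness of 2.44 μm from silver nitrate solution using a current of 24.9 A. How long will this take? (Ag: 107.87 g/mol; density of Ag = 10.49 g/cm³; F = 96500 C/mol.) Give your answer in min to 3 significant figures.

Plated area = 2 × 19.5 × 9.62 = 375.2 cm²
Volume = 375.2 × 2.44×10⁻⁴ cm = 0.09155 cm³
m(Ag) = 0.09155 × 10.49 = 0.9604 g
n(Ag) = 0.9604 / 107.87 = 0.008903 mol; n(e⁻) = 0.008903 mol
Q = 0.008903 × 96500 = 859.1 C
t = 859.1 / 24.9 = 34.50 s = 0.575 min

0.575 min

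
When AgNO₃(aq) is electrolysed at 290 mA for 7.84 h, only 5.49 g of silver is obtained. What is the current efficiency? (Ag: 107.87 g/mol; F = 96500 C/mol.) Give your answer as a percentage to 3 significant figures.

Q = 0.290 × 28224 = 8185 C
n(e⁻) = 8185 / 96500 = 0.08482 mol
Ag⁺ + e⁻ → Ag, so theoretical n(Ag) = 0.08482 mol → 9.150 g
Efficiency = 5.49 / 9.150 = 0.6000 = 60.0%

60.0%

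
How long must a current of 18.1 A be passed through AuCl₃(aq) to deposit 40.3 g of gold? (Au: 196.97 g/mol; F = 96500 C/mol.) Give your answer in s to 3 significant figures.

3270 s

n(Au) = 40.3 / 196.97 = 0.2046 mol
Au³⁺ + 3e⁻ → Au, so n(e⁻) = 3 × 0.2046 = 0.6138 mol
Q = 0.6138 × 96500 = 59230 C
t = Q / I = 59230 / 18.1 = 3272 s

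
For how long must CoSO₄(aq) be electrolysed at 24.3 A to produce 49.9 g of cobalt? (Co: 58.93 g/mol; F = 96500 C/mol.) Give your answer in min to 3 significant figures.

n(Co) = 49.9 / 58.93 = 0.8468 mol
Co²⁺ + 2e⁻ → Co, so n(e⁻) = 2 × 0.8468 = 1.694 mol
Q = 1.694 × 96500 = 1.635×10^5 C
t = Q / I = 1.635×10^5 / 24.3 = 6728 s = 112 min

112 min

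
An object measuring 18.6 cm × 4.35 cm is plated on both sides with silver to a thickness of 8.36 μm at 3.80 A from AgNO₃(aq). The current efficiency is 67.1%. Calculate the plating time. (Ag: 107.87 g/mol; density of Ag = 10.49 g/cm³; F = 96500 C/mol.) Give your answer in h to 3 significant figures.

Plated area = 2 × 18.6 × 4.35 = 161.8 cm²
Volume = 161.8 × 8.36×10⁻⁴ cm = 0.1353 cm³
m(Ag) = 0.1353 × 10.49 = 1.419 g
n(Ag) = 1.419 / 107.87 = 0.01315 mol; n(e⁻) = 0.01315 mol
Q = 0.01315 × 96500 / 0.671 = 1891 C
t = 1891 / 3.80 = 497.6 s = 0.138 h

0.138 h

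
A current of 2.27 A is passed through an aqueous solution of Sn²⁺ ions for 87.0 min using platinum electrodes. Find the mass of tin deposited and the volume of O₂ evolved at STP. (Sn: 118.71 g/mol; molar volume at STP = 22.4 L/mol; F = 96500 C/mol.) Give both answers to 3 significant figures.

7.29 g Sn; 0.688 L O₂

Q = 2.27 × 5220 = 11850 C; n(e⁻) = 11850 / 96500 = 0.1228 mol
Cathode: Sn²⁺ + 2e⁻ → Sn → n(Sn) = 0.1228/2 = 0.06140 mol → 7.29 g
Anode: 2H₂O → O₂ + 4H⁺ + 4e⁻ → n(O₂) = 0.1228/4 = 0.03070 mol → 0.688 L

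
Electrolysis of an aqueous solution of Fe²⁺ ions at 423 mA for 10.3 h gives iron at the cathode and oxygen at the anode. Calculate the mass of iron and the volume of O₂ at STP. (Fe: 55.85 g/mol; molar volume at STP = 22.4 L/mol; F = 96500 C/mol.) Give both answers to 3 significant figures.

Q = 0.423 × 37080 = 15680 C; n(e⁻) = 15680 / 96500 = 0.1625 mol
Cathode: Fe²⁺ + 2e⁻ → Fe → n(Fe) = 0.1625/2 = 0.08125 mol → 4.54 g
Anode: 2H₂O → O₂ + 4H⁺ + 4e⁻ → n(O₂) = 0.1625/4 = 0.04063 mol → 0.910 L

4.54 g Fe; 0.910 L O₂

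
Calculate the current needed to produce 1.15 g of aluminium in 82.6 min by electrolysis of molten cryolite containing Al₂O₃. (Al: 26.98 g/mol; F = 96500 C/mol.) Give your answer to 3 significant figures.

n(Al) = 1.15 / 26.98 = 0.04262 mol
Al³⁺ + 3e⁻ → Al, so n(e⁻) = 3 × 0.04262 = 0.1279 mol
Q = 0.1279 × 96500 = 12340 C
I = Q / t = 12340 / 4956 s = 2.49 A

2.49 A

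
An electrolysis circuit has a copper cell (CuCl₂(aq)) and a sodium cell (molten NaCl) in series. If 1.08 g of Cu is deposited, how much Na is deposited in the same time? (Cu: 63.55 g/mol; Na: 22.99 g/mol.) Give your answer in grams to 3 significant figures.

0.781 g

n(Cu) = 1.08 / 63.55 = 0.01699 mol
Cu²⁺ + 2e⁻ → Cu, so n(e⁻) = 2 × 0.01699 = 0.03398 mol
In series, the same 0.03398 mol of electrons flows through the second cell.
Na⁺ + e⁻ → Na, so n(Na) = 0.03398 mol
m(Na) = 0.03398 × 22.99 = 0.781 g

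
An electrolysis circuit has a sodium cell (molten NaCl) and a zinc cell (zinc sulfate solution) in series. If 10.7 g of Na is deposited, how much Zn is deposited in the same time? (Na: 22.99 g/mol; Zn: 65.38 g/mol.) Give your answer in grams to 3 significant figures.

n(Na) = 10.7 / 22.99 = 0.4654 mol
Na⁺ + e⁻ → Na, so n(e⁻) = 0.4654 mol
The cells are in series, so the same charge (and hence the same n(e⁻) = 0.4654 mol) passes through both.
Zn²⁺ + 2e⁻ → Zn, so n(Zn) = 0.4654 / 2 = 0.2327 mol
m(Zn) = 0.2327 × 65.38 = 15.2 g

15.2 g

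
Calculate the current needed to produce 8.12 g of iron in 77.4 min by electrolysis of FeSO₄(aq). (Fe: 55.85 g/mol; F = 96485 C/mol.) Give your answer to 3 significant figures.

n(Fe) = 8.12 / 55.85 = 0.1454 mol
Fe²⁺ + 2e⁻ → Fe, so n(e⁻) = 2 × 0.1454 = 0.2908 mol
Q = 0.2908 × 96485 = 28060 C
I = Q / t = 28060 / 4644 s = 6.04 A

6.04 A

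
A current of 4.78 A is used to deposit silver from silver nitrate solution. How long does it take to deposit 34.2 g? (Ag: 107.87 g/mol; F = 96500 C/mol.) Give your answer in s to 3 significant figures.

n(Ag) = 34.2 / 107.87 = 0.3170 mol
Ag⁺ + e⁻ → Ag, so n(e⁻) = 0.3170 mol
Q = 0.3170 × 96500 = 30590 C
t = Q / I = 30590 / 4.78 = 6400 s

6400 s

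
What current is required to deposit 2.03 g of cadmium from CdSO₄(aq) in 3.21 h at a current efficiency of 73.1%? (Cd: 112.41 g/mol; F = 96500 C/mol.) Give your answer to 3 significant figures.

n(Cd) = 2.03 / 112.41 = 0.01806 mol
Cd²⁺ + 2e⁻ → Cd, so n(e⁻) = 2 × 0.01806 = 0.03612 mol
Q = 0.03612 × 96500 / 0.731 = 4768 C
I = Q / t = 4768 / 11556 s = 0.413 A

0.413 A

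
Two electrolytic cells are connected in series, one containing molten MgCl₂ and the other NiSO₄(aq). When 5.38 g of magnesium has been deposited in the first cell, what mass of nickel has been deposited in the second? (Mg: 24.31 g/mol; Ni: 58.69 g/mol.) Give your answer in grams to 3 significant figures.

n(Mg) = 5.38 / 24.31 = 0.2213 mol
Mg²⁺ + 2e⁻ → Mg, so n(e⁻) = 2 × 0.2213 = 0.4426 mol
In series, the same 0.4426 mol of electrons flows through the second cell.
Ni²⁺ + 2e⁻ → Ni, so n(Ni) = 0.4426 / 2 = 0.2213 mol
m(Ni) = 0.2213 × 58.69 = 13.0 g

13.0 g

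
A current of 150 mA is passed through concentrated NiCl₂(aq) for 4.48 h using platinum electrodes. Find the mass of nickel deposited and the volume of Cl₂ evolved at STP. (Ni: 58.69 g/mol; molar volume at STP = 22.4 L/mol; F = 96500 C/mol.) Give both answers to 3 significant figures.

Q = 0.150 × 16128 = 2419 C; n(e⁻) = 2419 / 96500 = 0.02507 mol
Cathode: Ni²⁺ + 2e⁻ → Ni → n(Ni) = 0.02507/2 = 0.01254 mol → 0.736 g
Anode: 2Cl⁻ → Cl₂ + 2e⁻ → n(Cl₂) = 0.02507/2 = 0.01254 mol → 0.281 L

0.736 g Ni; 0.281 L Cl₂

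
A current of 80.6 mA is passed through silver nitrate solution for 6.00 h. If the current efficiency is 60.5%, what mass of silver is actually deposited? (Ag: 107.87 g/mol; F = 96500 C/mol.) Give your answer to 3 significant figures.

1.18 g

Q = 0.0806 × 21600 = 1741 C
n(e⁻) = 1741 / 96500 = 0.01804 mol
Ag⁺ + e⁻ → Ag, so theoretical m(Ag) = 0.01804 × 107.87 = 1.946 g
Actual mass = 60.5% × 1.946 = 1.18 g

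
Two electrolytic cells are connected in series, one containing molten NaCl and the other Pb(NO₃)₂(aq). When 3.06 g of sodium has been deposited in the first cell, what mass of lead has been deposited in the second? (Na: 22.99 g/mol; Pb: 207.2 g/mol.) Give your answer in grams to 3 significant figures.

n(Na) = 3.06 / 22.99 = 0.1331 mol
Na⁺ + e⁻ → Na, so n(e⁻) = 0.1331 mol
In series, the same 0.1331 mol of electrons flows through the second cell.
Pb²⁺ + 2e⁻ → Pb, so n(Pb) = 0.1331 / 2 = 0.06655 mol
m(Pb) = 0.06655 × 207.2 = 13.8 g

13.8 g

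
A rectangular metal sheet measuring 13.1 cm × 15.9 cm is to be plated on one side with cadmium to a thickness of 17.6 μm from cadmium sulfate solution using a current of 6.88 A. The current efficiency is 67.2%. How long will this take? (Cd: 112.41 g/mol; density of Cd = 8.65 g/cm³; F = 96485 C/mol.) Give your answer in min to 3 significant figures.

19.6 min

Plated area = 13.1 × 15.9 = 208.3 cm²
Volume = 208.3 × 17.6×10⁻⁴ cm = 0.3666 cm³
m(Cd) = 0.3666 × 8.65 = 3.171 g
n(Cd) = 3.171 / 112.41 = 0.02821 mol; n(e⁻) = 2 × 0.02821 = 0.05642 mol
Q = 0.05642 × 96485 / 0.672 = 8101 C
t = 8101 / 6.88 = 1177 s = 19.6 min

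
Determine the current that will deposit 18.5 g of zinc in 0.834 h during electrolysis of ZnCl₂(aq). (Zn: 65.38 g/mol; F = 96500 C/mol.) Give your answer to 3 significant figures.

18.2 A

n(Zn) = 18.5 / 65.38 = 0.2830 mol
Zn²⁺ + 2e⁻ → Zn, so n(e⁻) = 2 × 0.2830 = 0.5660 mol
Q = 0.5660 × 96500 = 54620 C
I = Q / t = 54620 / 3002.4 s = 18.2 A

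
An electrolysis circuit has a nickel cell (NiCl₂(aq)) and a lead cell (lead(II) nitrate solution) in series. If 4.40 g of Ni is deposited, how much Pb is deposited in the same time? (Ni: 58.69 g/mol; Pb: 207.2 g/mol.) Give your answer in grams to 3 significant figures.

n(Ni) = 4.40 / 58.69 = 0.07497 mol
Ni²⁺ + 2e⁻ → Ni, so n(e⁻) = 2 × 0.07497 = 0.1499 mol
In series, the same 0.1499 mol of electrons flows through the second cell.
Pb²⁺ + 2e⁻ → Pb, so n(Pb) = 0.1499 / 2 = 0.07495 mol
m(Pb) = 0.07495 × 207.2 = 15.5 g

15.5 g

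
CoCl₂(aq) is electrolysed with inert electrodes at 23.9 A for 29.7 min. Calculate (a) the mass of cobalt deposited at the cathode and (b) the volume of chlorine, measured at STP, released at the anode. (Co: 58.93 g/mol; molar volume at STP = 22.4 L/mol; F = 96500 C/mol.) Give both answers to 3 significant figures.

13.0 g Co; 4.94 L Cl₂

Q = 23.9 × 1782 = 42590 C; n(e⁻) = 42590 / 96500 = 0.4413 mol
Cathode: Co²⁺ + 2e⁻ → Co → n(Co) = 0.4413/2 = 0.2207 mol → 13.0 g
Anode: 2Cl⁻ → Cl₂ + 2e⁻ → n(Cl₂) = 0.4413/2 = 0.2207 mol → 4.94 L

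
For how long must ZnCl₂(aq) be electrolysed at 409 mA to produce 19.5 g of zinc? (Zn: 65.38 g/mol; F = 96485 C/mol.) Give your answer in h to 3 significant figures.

39.1 h

n(Zn) = 19.5 / 65.38 = 0.2983 mol
Zn²⁺ + 2e⁻ → Zn, so n(e⁻) = 2 × 0.2983 = 0.5966 mol
Q = 0.5966 × 96485 = 57560 C
t = Q / I = 57560 / 0.409 = 1.407×10^5 s = 39.1 h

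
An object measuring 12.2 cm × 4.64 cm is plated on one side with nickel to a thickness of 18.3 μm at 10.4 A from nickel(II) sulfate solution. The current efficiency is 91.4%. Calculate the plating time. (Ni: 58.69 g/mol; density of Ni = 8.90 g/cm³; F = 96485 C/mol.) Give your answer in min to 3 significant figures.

Plated area = 12.2 × 4.64 = 56.61 cm²
Volume = 56.61 × 18.3×10⁻⁴ cm = 0.1036 cm³
m(Ni) = 0.1036 × 8.90 = 0.9220 g
n(Ni) = 0.9220 / 58.69 = 0.01571 mol; n(e⁻) = 2 × 0.01571 = 0.03142 mol
Q = 0.03142 × 96485 / 0.914 = 3317 C
t = 3317 / 10.4 = 318.9 s = 5.32 min

5.32 min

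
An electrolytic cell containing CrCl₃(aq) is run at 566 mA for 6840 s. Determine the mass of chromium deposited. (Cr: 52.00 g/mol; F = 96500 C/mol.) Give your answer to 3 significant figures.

Q = 0.566 A × 6840 s = 3871 C
n(e⁻) = 3871 / 96500 = 0.04011 mol
Cr³⁺ + 3e⁻ → Cr, so n(Cr) = 0.04011 / 3 = 0.01337 mol
m = 0.01337 × 52.00 = 0.695 g

0.695 g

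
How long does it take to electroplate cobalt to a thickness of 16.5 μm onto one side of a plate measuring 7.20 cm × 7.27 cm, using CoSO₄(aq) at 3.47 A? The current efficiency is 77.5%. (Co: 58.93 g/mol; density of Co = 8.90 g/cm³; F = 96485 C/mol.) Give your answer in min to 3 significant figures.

Plated area = 7.20 × 7.27 = 52.34 cm²
Volume = 52.34 × 16.5×10⁻⁴ cm = 0.08636 cm³
m(Co) = 0.08636 × 8.90 = 0.7686 g
n(Co) = 0.7686 / 58.93 = 0.01304 mol; n(e⁻) = 2 × 0.01304 = 0.02608 mol
Q = 0.02608 × 96485 / 0.775 = 3247 C
t = 3247 / 3.47 = 935.7 s = 15.6 min

15.6 min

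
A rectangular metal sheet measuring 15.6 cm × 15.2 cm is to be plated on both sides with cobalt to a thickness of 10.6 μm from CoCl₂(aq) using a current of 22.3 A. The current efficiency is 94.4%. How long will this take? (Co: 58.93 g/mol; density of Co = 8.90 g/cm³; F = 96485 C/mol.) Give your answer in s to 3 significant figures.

Plated area = 2 × 15.6 × 15.2 = 474.2 cm²
Volume = 474.2 × 10.6×10⁻⁴ cm = 0.5027 cm³
m(Co) = 0.5027 × 8.90 = 4.474 g
n(Co) = 4.474 / 58.93 = 0.07592 mol; n(e⁻) = 2 × 0.07592 = 0.1518 mol
Q = 0.1518 × 96485 / 0.944 = 15520 C
t = 15520 / 22.3 = 696.0 s

696 s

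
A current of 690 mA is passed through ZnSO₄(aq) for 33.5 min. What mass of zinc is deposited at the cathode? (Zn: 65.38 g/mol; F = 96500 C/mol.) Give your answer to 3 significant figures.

0.470 g

Charge passed = 0.690 × 2010 = 1387 C
n(e⁻) = Q/F = 1387/96500 = 0.01437 mol
Zn²⁺ + 2e⁻ → Zn, so n(Zn) = 0.01437 / 2 = 0.007185 mol
m = 0.007185 × 65.38 = 0.470 g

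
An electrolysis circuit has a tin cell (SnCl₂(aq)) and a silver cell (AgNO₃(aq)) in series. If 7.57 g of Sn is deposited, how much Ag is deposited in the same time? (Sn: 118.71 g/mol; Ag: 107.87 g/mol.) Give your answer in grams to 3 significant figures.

n(Sn) = 7.57 / 118.71 = 0.06377 mol
Sn²⁺ + 2e⁻ → Sn, so n(e⁻) = 2 × 0.06377 = 0.1275 mol
Since the cells are in series, n(e⁻) in the Ag cell is also 0.1275 mol.
Ag⁺ + e⁻ → Ag, so n(Ag) = 0.1275 mol
m(Ag) = 0.1275 × 107.87 = 13.8 g

13.8 g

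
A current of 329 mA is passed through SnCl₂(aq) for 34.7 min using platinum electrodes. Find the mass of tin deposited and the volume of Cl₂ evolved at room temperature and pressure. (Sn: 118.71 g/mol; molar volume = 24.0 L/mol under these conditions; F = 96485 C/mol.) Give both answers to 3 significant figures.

0.421 g Sn; 0.0852 L Cl₂

Q = 0.329 × 2082 = 685.0 C; n(e⁻) = 685.0 / 96485 = 0.007100 mol
Cathode: Sn²⁺ + 2e⁻ → Sn → n(Sn) = 0.007100/2 = 0.003550 mol → 0.421 g
Anode: 2Cl⁻ → Cl₂ + 2e⁻ → n(Cl₂) = 0.007100/2 = 0.003550 mol → 0.0852 L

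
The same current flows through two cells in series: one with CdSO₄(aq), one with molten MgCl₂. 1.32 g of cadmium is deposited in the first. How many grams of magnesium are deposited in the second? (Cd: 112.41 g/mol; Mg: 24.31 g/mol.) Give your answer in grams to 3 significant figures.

0.285 g

n(Cd) = 1.32 / 112.41 = 0.01174 mol
Cd²⁺ + 2e⁻ → Cd, so n(e⁻) = 2 × 0.01174 = 0.02348 mol
The cells are in series, so the same charge (and hence the same n(e⁻) = 0.02348 mol) passes through both.
Mg²⁺ + 2e⁻ → Mg, so n(Mg) = 0.02348 / 2 = 0.01174 mol
m(Mg) = 0.01174 × 24.31 = 0.285 g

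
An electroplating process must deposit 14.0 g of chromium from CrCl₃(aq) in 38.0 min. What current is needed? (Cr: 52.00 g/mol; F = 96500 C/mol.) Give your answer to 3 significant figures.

34.2 A

n(Cr) = 14.0 / 52.00 = 0.2692 mol
Cr³⁺ + 3e⁻ → Cr, so n(e⁻) = 3 × 0.2692 = 0.8076 mol
Q = 0.8076 × 96500 = 77930 C
I = Q / t = 77930 / 2280 s = 34.2 A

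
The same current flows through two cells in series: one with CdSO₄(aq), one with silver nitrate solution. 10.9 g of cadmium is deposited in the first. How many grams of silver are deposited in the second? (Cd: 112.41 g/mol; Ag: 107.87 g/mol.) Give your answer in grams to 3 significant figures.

n(Cd) = 10.9 / 112.41 = 0.09697 mol
Cd²⁺ + 2e⁻ → Cd, so n(e⁻) = 2 × 0.09697 = 0.1939 mol
Same current for the same time ⇒ same n(e⁻) = 0.1939 mol in both cells.
Ag⁺ + e⁻ → Ag, so n(Ag) = 0.1939 mol
m(Ag) = 0.1939 × 107.87 = 20.9 g

20.9 g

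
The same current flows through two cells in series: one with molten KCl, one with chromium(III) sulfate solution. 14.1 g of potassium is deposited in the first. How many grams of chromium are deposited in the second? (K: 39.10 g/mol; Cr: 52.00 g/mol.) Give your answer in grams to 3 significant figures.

n(K) = 14.1 / 39.10 = 0.3606 mol
K⁺ + e⁻ → K, so n(e⁻) = 0.3606 mol
Same current for the same time ⇒ same n(e⁻) = 0.3606 mol in both cells.
Cr³⁺ + 3e⁻ → Cr, so n(Cr) = 0.3606 / 3 = 0.1202 mol
m(Cr) = 0.1202 × 52.00 = 6.25 g

6.25 g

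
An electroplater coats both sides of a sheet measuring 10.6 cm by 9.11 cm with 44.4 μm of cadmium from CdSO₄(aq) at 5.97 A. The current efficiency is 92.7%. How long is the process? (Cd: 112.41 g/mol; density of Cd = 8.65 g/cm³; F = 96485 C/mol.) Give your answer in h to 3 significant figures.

0.639 h

Plated area = 2 × 10.6 × 9.11 = 193.1 cm²
Volume = 193.1 × 44.4×10⁻⁴ cm = 0.8574 cm³
m(Cd) = 0.8574 × 8.65 = 7.417 g
n(Cd) = 7.417 / 112.41 = 0.06598 mol; n(e⁻) = 2 × 0.06598 = 0.1320 mol
Q = 0.1320 × 96485 / 0.927 = 13740 C
t = 13740 / 5.97 = 2302 s = 0.639 h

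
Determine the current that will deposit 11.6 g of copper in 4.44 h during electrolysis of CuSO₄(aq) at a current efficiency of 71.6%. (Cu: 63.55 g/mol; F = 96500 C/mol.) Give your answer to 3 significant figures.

n(Cu) = 11.6 / 63.55 = 0.1825 mol
Cu²⁺ + 2e⁻ → Cu, so n(e⁻) = 2 × 0.1825 = 0.3650 mol
Q = 0.3650 × 96500 / 0.716 = 49190 C
I = Q / t = 49190 / 15984 s = 3.08 A

3.08 A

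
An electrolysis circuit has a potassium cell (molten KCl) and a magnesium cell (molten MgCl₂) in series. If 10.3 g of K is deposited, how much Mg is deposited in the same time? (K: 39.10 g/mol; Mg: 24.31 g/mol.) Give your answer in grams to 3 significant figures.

n(K) = 10.3 / 39.10 = 0.2634 mol
K⁺ + e⁻ → K, so n(e⁻) = 0.2634 mol
Same current for the same time ⇒ same n(e⁻) = 0.2634 mol in both cells.
Mg²⁺ + 2e⁻ → Mg, so n(Mg) = 0.2634 / 2 = 0.1317 mol
m(Mg) = 0.1317 × 24.31 = 3.20 g

3.20 g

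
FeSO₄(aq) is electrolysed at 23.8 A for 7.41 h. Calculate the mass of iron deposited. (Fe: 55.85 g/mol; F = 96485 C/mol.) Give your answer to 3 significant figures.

Q = 23.8 A × 26676 s = 6.349×10^5 C
n(e⁻) = 6.349×10^5 / 96485 = 6.580 mol
Fe²⁺ + 2e⁻ → Fe, so n(Fe) = 6.580 / 2 = 3.290 mol
m = 3.290 × 55.85 = 184 g

184 g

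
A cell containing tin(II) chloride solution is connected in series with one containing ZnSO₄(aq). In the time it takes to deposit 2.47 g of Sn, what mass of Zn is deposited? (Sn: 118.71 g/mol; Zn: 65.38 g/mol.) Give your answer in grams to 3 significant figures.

1.36 g

n(Sn) = 2.47 / 118.71 = 0.02081 mol
Sn²⁺ + 2e⁻ → Sn, so n(e⁻) = 2 × 0.02081 = 0.04162 mol
In series, the same 0.04162 mol of electrons flows through the second cell.
Zn²⁺ + 2e⁻ → Zn, so n(Zn) = 0.04162 / 2 = 0.02081 mol
m(Zn) = 0.02081 × 65.38 = 1.36 g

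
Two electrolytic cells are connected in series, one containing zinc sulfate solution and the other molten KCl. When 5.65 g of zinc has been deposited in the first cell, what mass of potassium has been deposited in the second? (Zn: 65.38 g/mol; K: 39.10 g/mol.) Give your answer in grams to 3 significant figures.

6.76 g

n(Zn) = 5.65 / 65.38 = 0.08642 mol
Zn²⁺ + 2e⁻ → Zn, so n(e⁻) = 2 × 0.08642 = 0.1728 mol
In series, the same 0.1728 mol of electrons flows through the second cell.
K⁺ + e⁻ → K, so n(K) = 0.1728 mol
m(K) = 0.1728 × 39.10 = 6.76 g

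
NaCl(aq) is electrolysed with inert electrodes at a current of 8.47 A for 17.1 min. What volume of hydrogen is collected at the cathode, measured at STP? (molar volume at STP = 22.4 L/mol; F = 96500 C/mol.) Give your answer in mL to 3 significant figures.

Q = 8.47 A × 1026 s = 8690 C
Moles of electrons = 8690 / 96500 = 0.09005 mol
2H⁺ + 2e⁻ → H₂, so n(H₂) = 0.09005 / 2 = 0.04503 mol
V = 0.04503 × 22.4 = 1.009 L
= 1010 mL

1010 mL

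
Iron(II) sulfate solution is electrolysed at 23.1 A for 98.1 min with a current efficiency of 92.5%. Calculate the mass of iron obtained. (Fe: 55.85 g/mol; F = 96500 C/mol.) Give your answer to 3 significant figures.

36.4 g

Q = 23.1 × 5886 = 1.360×10^5 C
n(e⁻) = 1.360×10^5 / 96500 = 1.409 mol
Fe²⁺ + 2e⁻ → Fe, so theoretical m(Fe) = 0.7045 × 55.85 = 39.35 g
Actual mass = 92.5% × 39.35 = 36.4 g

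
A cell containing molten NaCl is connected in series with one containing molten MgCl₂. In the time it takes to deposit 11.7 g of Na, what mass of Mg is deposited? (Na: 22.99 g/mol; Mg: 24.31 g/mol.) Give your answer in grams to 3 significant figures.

n(Na) = 11.7 / 22.99 = 0.5089 mol
Na⁺ + e⁻ → Na, so n(e⁻) = 0.5089 mol
Same current for the same time ⇒ same n(e⁻) = 0.5089 mol in both cells.
Mg²⁺ + 2e⁻ → Mg, so n(Mg) = 0.5089 / 2 = 0.2545 mol
m(Mg) = 0.2545 × 24.31 = 6.19 g

6.19 g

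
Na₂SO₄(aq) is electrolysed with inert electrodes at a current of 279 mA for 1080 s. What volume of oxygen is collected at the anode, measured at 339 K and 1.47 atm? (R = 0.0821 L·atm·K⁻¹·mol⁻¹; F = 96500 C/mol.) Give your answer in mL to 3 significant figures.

14.8 mL

Charge passed = 0.279 × 1080 = 301.3 C
n(e⁻) = 301.3 / 96500 = 0.003122 mol
2H₂O → O₂ + 4H⁺ + 4e⁻, so n(O₂) = 0.003122 / 4 = 7.805×10^-4 mol
V = nRT/P = 7.805×10^-4 × 0.0821 × 339 / 1.47 = 0.01478 L
= 14.8 mL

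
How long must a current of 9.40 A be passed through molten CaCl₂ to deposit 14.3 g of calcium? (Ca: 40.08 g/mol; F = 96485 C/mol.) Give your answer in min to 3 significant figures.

n(Ca) = 14.3 / 40.08 = 0.3568 mol
Ca²⁺ + 2e⁻ → Ca, so n(e⁻) = 2 × 0.3568 = 0.7136 mol
Q = 0.7136 × 96485 = 68850 C
t = Q / I = 68850 / 9.40 = 7324 s = 122 min

122 min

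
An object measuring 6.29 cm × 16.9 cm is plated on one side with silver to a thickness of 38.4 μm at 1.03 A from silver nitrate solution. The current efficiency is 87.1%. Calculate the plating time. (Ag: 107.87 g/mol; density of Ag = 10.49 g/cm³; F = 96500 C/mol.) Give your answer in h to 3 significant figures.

1.19 h

Plated area = 6.29 × 16.9 = 106.3 cm²
Volume = 106.3 × 38.4×10⁻⁴ cm = 0.4082 cm³
m(Ag) = 0.4082 × 10.49 = 4.282 g
n(Ag) = 4.282 / 107.87 = 0.03970 mol; n(e⁻) = 0.03970 mol
Q = 0.03970 × 96500 / 0.871 = 4398 C
t = 4398 / 1.03 = 4270 s = 1.19 h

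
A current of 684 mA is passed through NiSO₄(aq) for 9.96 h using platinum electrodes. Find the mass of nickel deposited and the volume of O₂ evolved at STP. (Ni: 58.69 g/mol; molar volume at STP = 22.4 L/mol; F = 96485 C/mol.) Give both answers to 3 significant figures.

Q = 0.684 × 35856 = 24530 C; n(e⁻) = 24530 / 96485 = 0.2542 mol
Cathode: Ni²⁺ + 2e⁻ → Ni → n(Ni) = 0.2542/2 = 0.1271 mol → 7.46 g
Anode: 2H₂O → O₂ + 4H⁺ + 4e⁻ → n(O₂) = 0.2542/4 = 0.06355 mol → 1.42 L

7.46 g Ni; 1.42 L O₂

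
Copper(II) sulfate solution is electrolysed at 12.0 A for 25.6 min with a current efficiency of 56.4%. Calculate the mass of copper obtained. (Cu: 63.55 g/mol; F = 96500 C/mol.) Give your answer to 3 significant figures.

3.42 g

Q = 12.0 × 1536 = 18430 C
n(e⁻) = 18430 / 96500 = 0.1910 mol
Cu²⁺ + 2e⁻ → Cu, so theoretical m(Cu) = 0.09550 × 63.55 = 6.069 g
Actual mass = 56.4% × 6.069 = 3.42 g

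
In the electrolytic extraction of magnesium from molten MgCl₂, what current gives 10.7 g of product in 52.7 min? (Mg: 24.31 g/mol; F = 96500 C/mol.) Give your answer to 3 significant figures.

26.9 A

n(Mg) = 10.7 / 24.31 = 0.4401 mol
Mg²⁺ + 2e⁻ → Mg, so n(e⁻) = 2 × 0.4401 = 0.8802 mol
Q = 0.8802 × 96500 = 84940 C
I = Q / t = 84940 / 3162 s = 26.9 A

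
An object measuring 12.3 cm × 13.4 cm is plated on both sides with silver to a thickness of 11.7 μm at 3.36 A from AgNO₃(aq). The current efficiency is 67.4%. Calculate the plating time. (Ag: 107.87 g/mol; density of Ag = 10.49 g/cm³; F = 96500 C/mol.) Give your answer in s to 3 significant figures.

Plated area = 2 × 12.3 × 13.4 = 329.6 cm²
Volume = 329.6 × 11.7×10⁻⁴ cm = 0.3856 cm³
m(Ag) = 0.3856 × 10.49 = 4.045 g
n(Ag) = 4.045 / 107.87 = 0.03750 mol; n(e⁻) = 0.03750 mol
Q = 0.03750 × 96500 / 0.674 = 5369 C
t = 5369 / 3.36 = 1598 s

1600 s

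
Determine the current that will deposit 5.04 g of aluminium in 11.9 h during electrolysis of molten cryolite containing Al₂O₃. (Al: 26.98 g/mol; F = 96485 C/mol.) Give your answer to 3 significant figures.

n(Al) = 5.04 / 26.98 = 0.1868 mol
Al³⁺ + 3e⁻ → Al, so n(e⁻) = 3 × 0.1868 = 0.5604 mol
Q = 0.5604 × 96485 = 54070 C
I = Q / t = 54070 / 42840 s = 1.26 A

1.26 A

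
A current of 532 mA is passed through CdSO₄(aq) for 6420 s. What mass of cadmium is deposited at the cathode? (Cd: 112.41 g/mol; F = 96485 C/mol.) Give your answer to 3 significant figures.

Charge passed = 0.532 × 6420 = 3415 C
Moles of electrons = 3415 / 96485 = 0.03539 mol
Cd²⁺ + 2e⁻ → Cd, so n(Cd) = 0.03539 / 2 = 0.01770 mol
m = 0.01770 × 112.41 = 1.99 g

1.99 g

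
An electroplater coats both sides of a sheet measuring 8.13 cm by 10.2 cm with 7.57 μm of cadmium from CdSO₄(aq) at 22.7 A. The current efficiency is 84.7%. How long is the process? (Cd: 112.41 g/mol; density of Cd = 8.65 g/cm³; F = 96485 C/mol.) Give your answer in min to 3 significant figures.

Plated area = 2 × 8.13 × 10.2 = 165.9 cm²
Volume = 165.9 × 7.57×10⁻⁴ cm = 0.1256 cm³
m(Cd) = 0.1256 × 8.65 = 1.086 g
n(Cd) = 1.086 / 112.41 = 0.009661 mol; n(e⁻) = 2 × 0.009661 = 0.01932 mol
Q = 0.01932 × 96485 / 0.847 = 2201 C
t = 2201 / 22.7 = 96.96 s = 1.62 min

1.62 min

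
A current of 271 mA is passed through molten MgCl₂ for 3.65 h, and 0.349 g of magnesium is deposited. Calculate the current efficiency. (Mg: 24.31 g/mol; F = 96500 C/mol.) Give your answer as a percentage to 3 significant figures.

Q = 0.271 × 13140 = 3561 C
n(e⁻) = 3561 / 96500 = 0.03690 mol
Mg²⁺ + 2e⁻ → Mg, so theoretical n(Mg) = 0.01845 mol → 0.4485 g
Efficiency = 0.349 / 0.4485 = 0.7781 = 77.8%

77.8%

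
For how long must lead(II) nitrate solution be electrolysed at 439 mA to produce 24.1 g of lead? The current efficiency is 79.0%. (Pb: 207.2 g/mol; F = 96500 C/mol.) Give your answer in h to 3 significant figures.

18.0 h

n(Pb) = 24.1 / 207.2 = 0.1163 mol
Pb²⁺ + 2e⁻ → Pb, so n(e⁻) = 2 × 0.1163 = 0.2326 mol
Q = 0.2326 × 96500 / 0.790 = 28410 C
t = Q / I = 28410 / 0.439 = 64720 s = 18.0 h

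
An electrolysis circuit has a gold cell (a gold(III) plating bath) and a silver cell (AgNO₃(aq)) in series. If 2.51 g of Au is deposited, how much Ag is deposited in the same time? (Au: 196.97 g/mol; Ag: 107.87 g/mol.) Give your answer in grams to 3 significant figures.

n(Au) = 2.51 / 196.97 = 0.01274 mol
Au³⁺ + 3e⁻ → Au, so n(e⁻) = 3 × 0.01274 = 0.03822 mol
In series, the same 0.03822 mol of electrons flows through the second cell.
Ag⁺ + e⁻ → Ag, so n(Ag) = 0.03822 mol
m(Ag) = 0.03822 × 107.87 = 4.12 g

4.12 g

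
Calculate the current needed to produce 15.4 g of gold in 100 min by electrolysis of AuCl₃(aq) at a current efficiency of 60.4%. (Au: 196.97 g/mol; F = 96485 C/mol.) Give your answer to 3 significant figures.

6.24 A

n(Au) = 15.4 / 196.97 = 0.07818 mol
Au³⁺ + 3e⁻ → Au, so n(e⁻) = 3 × 0.07818 = 0.2345 mol
Q = 0.2345 × 96485 / 0.604 = 37460 C
I = Q / t = 37460 / 6000 s = 6.24 A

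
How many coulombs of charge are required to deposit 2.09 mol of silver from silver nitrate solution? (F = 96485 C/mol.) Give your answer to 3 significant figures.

Ag⁺ + e⁻ → Ag, so n(e⁻) = 1 × 2.09 = 2.090 mol
Q = 2.090 × 96485 = 2.017×10^5 C

2.02×10^5 C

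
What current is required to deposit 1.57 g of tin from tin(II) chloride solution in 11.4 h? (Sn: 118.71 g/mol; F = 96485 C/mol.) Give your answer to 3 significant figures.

n(Sn) = 1.57 / 118.71 = 0.01323 mol
Sn²⁺ + 2e⁻ → Sn, so n(e⁻) = 2 × 0.01323 = 0.02646 mol
Q = 0.02646 × 96485 = 2553 C
I = Q / t = 2553 / 41040 s = 0.0622 A

0.0622 A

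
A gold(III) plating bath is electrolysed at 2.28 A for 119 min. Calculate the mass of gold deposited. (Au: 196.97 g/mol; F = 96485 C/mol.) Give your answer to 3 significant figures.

Charge passed = 2.28 × 7140 = 16280 C
Moles of electrons = 16280 / 96485 = 0.1687 mol
Au³⁺ + 3e⁻ → Au, so n(Au) = 0.1687 / 3 = 0.05623 mol
m = 0.05623 × 196.97 = 11.1 g

11.1 g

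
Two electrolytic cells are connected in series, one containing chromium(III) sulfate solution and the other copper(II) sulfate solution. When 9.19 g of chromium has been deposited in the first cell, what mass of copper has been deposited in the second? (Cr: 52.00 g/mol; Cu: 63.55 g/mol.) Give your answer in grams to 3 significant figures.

n(Cr) = 9.19 / 52.00 = 0.1767 mol
Cr³⁺ + 3e⁻ → Cr, so n(e⁻) = 3 × 0.1767 = 0.5301 mol
The cells are in series, so the same charge (and hence the same n(e⁻) = 0.5301 mol) passes through both.
Cu²⁺ + 2e⁻ → Cu, so n(Cu) = 0.5301 / 2 = 0.2651 mol
m(Cu) = 0.2651 × 63.55 = 16.8 g

16.8 g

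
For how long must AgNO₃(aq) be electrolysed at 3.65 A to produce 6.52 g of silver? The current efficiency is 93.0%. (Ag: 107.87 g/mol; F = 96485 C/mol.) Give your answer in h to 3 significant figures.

n(Ag) = 6.52 / 107.87 = 0.06044 mol
Ag⁺ + e⁻ → Ag, so n(e⁻) = 0.06044 mol
Q = 0.06044 × 96485 / 0.930 = 6270 C
t = Q / I = 6270 / 3.65 = 1718 s = 0.477 h

0.477 h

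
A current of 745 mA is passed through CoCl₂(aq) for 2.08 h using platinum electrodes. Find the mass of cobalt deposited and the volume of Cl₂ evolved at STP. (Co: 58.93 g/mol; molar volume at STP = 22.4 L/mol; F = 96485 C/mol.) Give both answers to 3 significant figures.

Q = 0.745 × 7488 = 5579 C; n(e⁻) = 5579 / 96485 = 0.05782 mol
Cathode: Co²⁺ + 2e⁻ → Co → n(Co) = 0.05782/2 = 0.02891 mol → 1.70 g
Anode: 2Cl⁻ → Cl₂ + 2e⁻ → n(Cl₂) = 0.05782/2 = 0.02891 mol → 0.648 L

1.70 g Co; 0.648 L Cl₂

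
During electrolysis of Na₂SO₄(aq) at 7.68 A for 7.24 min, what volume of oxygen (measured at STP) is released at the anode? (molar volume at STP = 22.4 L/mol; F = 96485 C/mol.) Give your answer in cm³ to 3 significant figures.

Q = 7.68 A × 434.4 s = 3336 C
Moles of electrons = 3336 / 96485 = 0.03458 mol
2H₂O → O₂ + 4H⁺ + 4e⁻, so n(O₂) = 0.03458 / 4 = 0.008645 mol
V = 0.008645 × 22.4 = 0.1936 L
= 194 cm³

194 cm³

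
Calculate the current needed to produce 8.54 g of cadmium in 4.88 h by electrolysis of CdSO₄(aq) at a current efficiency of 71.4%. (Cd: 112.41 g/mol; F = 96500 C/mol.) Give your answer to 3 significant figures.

n(Cd) = 8.54 / 112.41 = 0.07597 mol
Cd²⁺ + 2e⁻ → Cd, so n(e⁻) = 2 × 0.07597 = 0.1519 mol
Q = 0.1519 × 96500 / 0.714 = 20530 C
I = Q / t = 20530 / 17568 s = 1.17 A

1.17 A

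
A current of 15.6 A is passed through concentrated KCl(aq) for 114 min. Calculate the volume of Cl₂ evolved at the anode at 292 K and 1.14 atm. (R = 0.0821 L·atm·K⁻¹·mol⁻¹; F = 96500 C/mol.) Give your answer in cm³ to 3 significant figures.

11600 cm³

Q = 15.6 A × 6840 s = 1.067×10^5 C
n(e⁻) = Q/F = 1.067×10^5/96500 = 1.106 mol
2Cl⁻ → Cl₂ + 2e⁻, so n(Cl₂) = 1.106 / 2 = 0.5530 mol
V = nRT/P = 0.5530 × 0.0821 × 292 / 1.14 = 11.63 L
= 11600 cm³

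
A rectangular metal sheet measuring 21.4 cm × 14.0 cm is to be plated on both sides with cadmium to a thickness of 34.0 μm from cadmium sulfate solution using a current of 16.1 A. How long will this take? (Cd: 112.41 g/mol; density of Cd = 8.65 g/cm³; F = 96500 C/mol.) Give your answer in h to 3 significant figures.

0.522 h

Plated area = 2 × 21.4 × 14.0 = 599.2 cm²
Volume = 599.2 × 34.0×10⁻⁴ cm = 2.037 cm³
m(Cd) = 2.037 × 8.65 = 17.62 g
n(Cd) = 17.62 / 112.41 = 0.1567 mol; n(e⁻) = 2 × 0.1567 = 0.3134 mol
Q = 0.3134 × 96500 = 30240 C
t = 30240 / 16.1 = 1878 s = 0.522 h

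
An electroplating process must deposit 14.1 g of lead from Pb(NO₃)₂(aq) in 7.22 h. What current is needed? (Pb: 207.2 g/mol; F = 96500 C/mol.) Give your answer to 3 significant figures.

n(Pb) = 14.1 / 207.2 = 0.06805 mol
Pb²⁺ + 2e⁻ → Pb, so n(e⁻) = 2 × 0.06805 = 0.1361 mol
Q = 0.1361 × 96500 = 13130 C
I = Q / t = 13130 / 25992 s = 0.505 A

0.505 A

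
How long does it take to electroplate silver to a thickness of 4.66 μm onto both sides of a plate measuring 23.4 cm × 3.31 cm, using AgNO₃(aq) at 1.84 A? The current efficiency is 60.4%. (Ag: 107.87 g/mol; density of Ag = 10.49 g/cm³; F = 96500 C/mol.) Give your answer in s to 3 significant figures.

610 s

Plated area = 2 × 23.4 × 3.31 = 154.9 cm²
Volume = 154.9 × 4.66×10⁻⁴ cm = 0.07218 cm³
m(Ag) = 0.07218 × 10.49 = 0.7572 g
n(Ag) = 0.7572 / 107.87 = 0.007020 mol; n(e⁻) = 0.007020 mol
Q = 0.007020 × 96500 / 0.604 = 1122 C
t = 1122 / 1.84 = 609.8 s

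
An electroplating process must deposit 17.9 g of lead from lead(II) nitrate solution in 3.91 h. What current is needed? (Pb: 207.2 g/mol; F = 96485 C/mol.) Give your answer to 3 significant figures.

1.18 A

n(Pb) = 17.9 / 207.2 = 0.08639 mol
Pb²⁺ + 2e⁻ → Pb, so n(e⁻) = 2 × 0.08639 = 0.1728 mol
Q = 0.1728 × 96485 = 16670 C
I = Q / t = 16670 / 14076 s = 1.18 A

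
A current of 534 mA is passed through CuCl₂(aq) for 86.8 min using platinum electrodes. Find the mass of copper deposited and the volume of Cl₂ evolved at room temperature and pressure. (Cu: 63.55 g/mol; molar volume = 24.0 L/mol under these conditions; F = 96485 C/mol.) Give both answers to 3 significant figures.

Q = 0.534 × 5208 = 2781 C; n(e⁻) = 2781 / 96485 = 0.02882 mol
Cathode: Cu²⁺ + 2e⁻ → Cu → n(Cu) = 0.02882/2 = 0.01441 mol → 0.916 g
Anode: 2Cl⁻ → Cl₂ + 2e⁻ → n(Cl₂) = 0.02882/2 = 0.01441 mol → 0.346 L

0.916 g Cu; 0.346 L Cl₂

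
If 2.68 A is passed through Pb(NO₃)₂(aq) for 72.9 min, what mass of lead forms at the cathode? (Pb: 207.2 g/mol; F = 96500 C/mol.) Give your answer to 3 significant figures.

Q = 2.68 A × 4374 s = 11720 C
n(e⁻) = 11720 / 96500 = 0.1215 mol
Pb²⁺ + 2e⁻ → Pb, so n(Pb) = 0.1215 / 2 = 0.06075 mol
m = 0.06075 × 207.2 = 12.6 g

12.6 g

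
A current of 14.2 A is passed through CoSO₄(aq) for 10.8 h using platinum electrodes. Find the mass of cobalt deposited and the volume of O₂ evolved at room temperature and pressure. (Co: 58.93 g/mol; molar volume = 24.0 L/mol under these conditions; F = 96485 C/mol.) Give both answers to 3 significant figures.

Q = 14.2 × 38880 = 5.521×10^5 C; n(e⁻) = 5.521×10^5 / 96485 = 5.722 mol
Cathode: Co²⁺ + 2e⁻ → Co → n(Co) = 5.722/2 = 2.861 mol → 169 g
Anode: 2H₂O → O₂ + 4H⁺ + 4e⁻ → n(O₂) = 5.722/4 = 1.431 mol → 34.3 L

169 g Co; 34.3 L O₂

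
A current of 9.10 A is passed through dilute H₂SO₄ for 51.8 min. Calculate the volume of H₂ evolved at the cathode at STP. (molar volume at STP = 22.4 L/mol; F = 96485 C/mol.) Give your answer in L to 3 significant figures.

3.28 L

Charge passed = 9.10 × 3108 = 28280 C
Moles of electrons = 28280 / 96485 = 0.2931 mol
2H⁺ + 2e⁻ → H₂, so n(H₂) = 0.2931 / 2 = 0.1466 mol
V = 0.1466 × 22.4 = 3.284 L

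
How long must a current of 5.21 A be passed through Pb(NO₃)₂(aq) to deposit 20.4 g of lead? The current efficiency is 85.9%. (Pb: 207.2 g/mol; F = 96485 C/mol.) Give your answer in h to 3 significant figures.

1.18 h

n(Pb) = 20.4 / 207.2 = 0.09846 mol
Pb²⁺ + 2e⁻ → Pb, so n(e⁻) = 2 × 0.09846 = 0.1969 mol
Q = 0.1969 × 96485 / 0.859 = 22120 C
t = Q / I = 22120 / 5.21 = 4246 s = 1.18 h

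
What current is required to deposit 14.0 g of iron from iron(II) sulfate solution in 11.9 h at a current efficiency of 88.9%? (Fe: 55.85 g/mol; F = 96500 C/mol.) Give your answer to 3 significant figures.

1.27 A

n(Fe) = 14.0 / 55.85 = 0.2507 mol
Fe²⁺ + 2e⁻ → Fe, so n(e⁻) = 2 × 0.2507 = 0.5014 mol
Q = 0.5014 × 96500 / 0.889 = 54430 C
I = Q / t = 54430 / 42840 s = 1.27 A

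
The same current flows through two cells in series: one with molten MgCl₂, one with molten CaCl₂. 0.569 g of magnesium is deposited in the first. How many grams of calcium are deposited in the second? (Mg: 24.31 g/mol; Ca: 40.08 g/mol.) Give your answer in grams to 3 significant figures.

n(Mg) = 0.569 / 24.31 = 0.02341 mol
Mg²⁺ + 2e⁻ → Mg, so n(e⁻) = 2 × 0.02341 = 0.04682 mol
The cells are in series, so the same charge (and hence the same n(e⁻) = 0.04682 mol) passes through both.
Ca²⁺ + 2e⁻ → Ca, so n(Ca) = 0.04682 / 2 = 0.02341 mol
m(Ca) = 0.02341 × 40.08 = 0.938 g

0.938 g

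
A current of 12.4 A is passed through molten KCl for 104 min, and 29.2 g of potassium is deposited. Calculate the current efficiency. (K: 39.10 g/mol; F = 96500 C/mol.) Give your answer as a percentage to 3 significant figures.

93.1%

Q = 12.4 × 6240 = 77380 C
n(e⁻) = 77380 / 96500 = 0.8019 mol
K⁺ + e⁻ → K, so theoretical n(K) = 0.8019 mol → 31.35 g
Efficiency = 29.2 / 31.35 = 0.9314 = 93.1%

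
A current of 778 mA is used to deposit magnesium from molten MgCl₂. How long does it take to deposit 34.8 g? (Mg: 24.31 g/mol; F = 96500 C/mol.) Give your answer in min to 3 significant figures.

n(Mg) = 34.8 / 24.31 = 1.432 mol
Mg²⁺ + 2e⁻ → Mg, so n(e⁻) = 2 × 1.432 = 2.864 mol
Q = 2.864 × 96500 = 2.764×10^5 C
t = Q / I = 2.764×10^5 / 0.778 = 3.553×10^5 s = 5920 min

5920 min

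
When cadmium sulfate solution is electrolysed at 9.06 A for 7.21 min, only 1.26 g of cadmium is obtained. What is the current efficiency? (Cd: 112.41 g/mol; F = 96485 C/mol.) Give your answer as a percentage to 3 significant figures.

Q = 9.06 × 432.6 = 3919 C
n(e⁻) = 3919 / 96485 = 0.04062 mol
Cd²⁺ + 2e⁻ → Cd, so theoretical n(Cd) = 0.02031 mol → 2.283 g
Efficiency = 1.26 / 2.283 = 0.5519 = 55.2%

55.2%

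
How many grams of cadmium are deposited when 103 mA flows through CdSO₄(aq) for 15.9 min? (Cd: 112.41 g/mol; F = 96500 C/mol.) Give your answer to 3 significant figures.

0.0572 g

Charge passed = 0.103 × 954 = 98.26 C
n(e⁻) = Q/F = 98.26/96500 = 0.001018 mol
Cd²⁺ + 2e⁻ → Cd, so n(Cd) = 0.001018 / 2 = 5.090×10^-4 mol
m = 5.090×10^-4 × 112.41 = 0.0572 g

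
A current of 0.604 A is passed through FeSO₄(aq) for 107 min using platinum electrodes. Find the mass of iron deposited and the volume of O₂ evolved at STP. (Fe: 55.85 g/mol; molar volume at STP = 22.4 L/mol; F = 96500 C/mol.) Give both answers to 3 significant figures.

Q = 0.604 × 6420 = 3878 C; n(e⁻) = 3878 / 96500 = 0.04019 mol
Cathode: Fe²⁺ + 2e⁻ → Fe → n(Fe) = 0.04019/2 = 0.02010 mol → 1.12 g
Anode: 2H₂O → O₂ + 4H⁺ + 4e⁻ → n(O₂) = 0.04019/4 = 0.01005 mol → 0.225 L

1.12 g Fe; 0.225 L O₂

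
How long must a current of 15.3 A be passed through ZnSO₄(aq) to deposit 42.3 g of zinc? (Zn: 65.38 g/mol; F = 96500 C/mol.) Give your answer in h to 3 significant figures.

2.27 h

n(Zn) = 42.3 / 65.38 = 0.6470 mol
Zn²⁺ + 2e⁻ → Zn, so n(e⁻) = 2 × 0.6470 = 1.294 mol
Q = 1.294 × 96500 = 1.249×10^5 C
t = Q / I = 1.249×10^5 / 15.3 = 8163 s = 2.27 h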